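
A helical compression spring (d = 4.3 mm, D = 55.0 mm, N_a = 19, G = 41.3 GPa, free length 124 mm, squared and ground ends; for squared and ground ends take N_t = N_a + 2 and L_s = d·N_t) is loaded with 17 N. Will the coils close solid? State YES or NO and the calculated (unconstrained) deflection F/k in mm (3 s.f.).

NO, δ = 30.4 mm

k = Gd⁴/(8D³N_a) = (41.3×10³)(4.3⁴)/(8·55.0³·19) = 0.55833 N/mm
N_t = 21; L_s = 4.3·21 = 90.3 mm; δ_solid = L₀ − L_s = 124 − 90.3 = 33.7 mm
δ = F/k = 17/0.55833 = 30.448 mm
δ < δ_solid → spring does not go solid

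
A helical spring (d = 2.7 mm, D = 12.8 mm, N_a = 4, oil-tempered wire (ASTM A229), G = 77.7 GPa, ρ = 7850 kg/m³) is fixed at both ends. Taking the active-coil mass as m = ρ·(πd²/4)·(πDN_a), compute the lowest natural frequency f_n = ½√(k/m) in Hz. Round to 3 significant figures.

k = Gd⁴/(8D³N_a) = (77.7×10³)(2.7⁴)/(8·12.8³·4) = 61.531 N/mm = 61531 N/m
Wire length L = πDN_a = π·12.8·4 = 160.85 mm
m = ρ·(πd²/4)·L = 7850 × 5.7256×10⁻⁶ m² × 0.16085 m = 0.0072295 kg
f_n = ½√(k/m) = 0.5·√(61531/0.0072295) = 0.5·√(8.5112e+06) = 1458.7 Hz

1460 Hz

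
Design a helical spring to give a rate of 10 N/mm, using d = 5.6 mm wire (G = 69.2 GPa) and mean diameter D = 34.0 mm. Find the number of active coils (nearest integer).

N_a = Gd⁴/(8D³k) = (69.2×10³ × 5.6⁴)/(8 × 34.0³ × 10)
    = 6.80547e+07 / 3.14432e+06 = 21.64 → 22 coils

22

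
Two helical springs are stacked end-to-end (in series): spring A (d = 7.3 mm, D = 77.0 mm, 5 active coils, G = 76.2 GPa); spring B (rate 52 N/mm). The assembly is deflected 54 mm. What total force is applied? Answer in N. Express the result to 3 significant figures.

k_A = Gd⁴/(8D³N_a) = (76.2×10³)(7.3⁴)/(8·77.0³·5) = 11.85 N/mm
Series: 1/k_eq = 1/11.85 + 1/52 = 0.10362; k_eq = 9.6507 N/mm
F = k_eq·δ = 9.6507·54 = 521.14 N

521 N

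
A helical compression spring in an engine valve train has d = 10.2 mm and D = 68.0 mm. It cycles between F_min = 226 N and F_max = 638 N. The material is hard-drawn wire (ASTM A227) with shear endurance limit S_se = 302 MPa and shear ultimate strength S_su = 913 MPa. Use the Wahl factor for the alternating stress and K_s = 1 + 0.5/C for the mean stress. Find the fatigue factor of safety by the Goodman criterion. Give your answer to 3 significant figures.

C = D/d = 68.0/10.2 = 6.6667; K_W = (4C−1)/(4C−4)+0.615/C = 1.2246; K_s = 1+0.5/C = 1.0750
F_a = (F_max−F_min)/2 = 206 N; F_m = (F_max+F_min)/2 = 432 N
τ_a = K_W·8F_aD/(πd³) = 1.2246 × 33.614 = 41.163 MPa
τ_m = K_s·8F_mD/(πd³) = 1.0750 × 70.491 = 75.778 MPa
Goodman: 1/n_f = τ_a/S_se + τ_m/S_su = 41.163/302 + 75.778/913 = 0.13630 + 0.08300 = 0.2193
n_f = 1/0.2193 = 4.56

4.56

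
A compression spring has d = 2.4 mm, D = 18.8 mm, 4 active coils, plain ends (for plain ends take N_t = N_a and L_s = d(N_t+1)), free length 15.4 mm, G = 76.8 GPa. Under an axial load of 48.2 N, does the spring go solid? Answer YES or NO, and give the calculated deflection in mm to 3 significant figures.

YES, δ = 4.02 mm

k = Gd⁴/(8D³N_a) = (76.8×10³)(2.4⁴)/(8·18.8³·4) = 11.983 N/mm
N_t = 4; L_s = 2.4·5 = 12 mm; δ_solid = L₀ − L_s = 15.4 − 12 = 3.4 mm
δ = F/k = 48.2/11.983 = 4.0222 mm
δ ≥ δ_solid → spring goes solid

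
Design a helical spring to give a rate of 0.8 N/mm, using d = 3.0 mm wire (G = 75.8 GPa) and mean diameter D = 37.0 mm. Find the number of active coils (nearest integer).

19

N_a = Gd⁴/(8D³k) = (75.8×10³ × 3.0⁴)/(8 × 37.0³ × 0.8)
    = 6.1398e+06 / 324179 = 18.94 → 19 coils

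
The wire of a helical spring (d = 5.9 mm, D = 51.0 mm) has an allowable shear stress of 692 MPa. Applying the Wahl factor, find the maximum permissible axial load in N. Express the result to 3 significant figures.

936 N

C = D/d = 51.0/5.9 = 8.6441
K_W = (4C−1)/(4C−4) + 0.615/C = 33.576/30.576 + 0.0711 = 1.1693
τ_max = K·8FD/(πd³) → F_max = τ_allow·πd³/(8DK)
F_max = 692·π·5.9³/(8·51.0·1.1693) = 4.4649e+05/477.06 = 935.92 N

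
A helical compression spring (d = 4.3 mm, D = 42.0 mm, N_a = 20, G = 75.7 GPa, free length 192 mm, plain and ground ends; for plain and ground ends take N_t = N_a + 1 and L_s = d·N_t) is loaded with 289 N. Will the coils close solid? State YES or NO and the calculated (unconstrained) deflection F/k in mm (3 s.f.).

k = Gd⁴/(8D³N_a) = (75.7×10³)(4.3⁴)/(8·42.0³·20) = 2.1832 N/mm
N_t = 21; L_s = 4.3·21 = 90.3 mm; δ_solid = L₀ − L_s = 192 − 90.3 = 101.7 mm
δ = F/k = 289/2.1832 = 132.37 mm
δ ≥ δ_solid → spring goes solid

YES, δ = 132 mm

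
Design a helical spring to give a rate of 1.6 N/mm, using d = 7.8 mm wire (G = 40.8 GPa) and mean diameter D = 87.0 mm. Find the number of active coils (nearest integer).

N_a = Gd⁴/(8D³k) = (40.8×10³ × 7.8⁴)/(8 × 87.0³ × 1.6)
    = 1.51021e+08 / 8.42884e+06 = 17.92 → 18 coils

18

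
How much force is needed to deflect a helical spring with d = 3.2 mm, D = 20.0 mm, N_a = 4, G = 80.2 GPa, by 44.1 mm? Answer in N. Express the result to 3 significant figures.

1450 N

k = Gd⁴/(8D³N_a) = (80.2×10³)(3.2⁴)/(8·20.0³·4) = 32.85 N/mm
F = k·δ = 32.85 × 44.1 = 1448.7 N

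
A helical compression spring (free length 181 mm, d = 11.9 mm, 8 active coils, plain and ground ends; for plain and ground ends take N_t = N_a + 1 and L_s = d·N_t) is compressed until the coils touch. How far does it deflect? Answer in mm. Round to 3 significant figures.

N_t = 9; L_s = 11.9·9 = 107.1 mm
δ_solid = L₀ − L_s = 181 − 107.1 = 73.9 mm

73.9 mm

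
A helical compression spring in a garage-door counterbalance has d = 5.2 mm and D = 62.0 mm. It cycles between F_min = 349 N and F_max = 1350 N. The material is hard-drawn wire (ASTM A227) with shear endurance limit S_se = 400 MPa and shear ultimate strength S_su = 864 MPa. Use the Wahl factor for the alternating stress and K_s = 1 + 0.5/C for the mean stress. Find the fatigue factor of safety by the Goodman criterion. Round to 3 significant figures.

0.367

C = D/d = 62.0/5.2 = 11.9231; K_W = (4C−1)/(4C−4)+0.615/C = 1.1202; K_s = 1+0.5/C = 1.0419
F_a = (F_max−F_min)/2 = 500.5 N; F_m = (F_max+F_min)/2 = 849.5 N
τ_a = K_W·8F_aD/(πd³) = 1.1202 × 561.99 = 629.56 MPa
τ_m = K_s·8F_mD/(πd³) = 1.0419 × 953.86 = 993.86 MPa
Goodman: 1/n_f = τ_a/S_se + τ_m/S_su = 629.56/400 + 993.86/864 = 1.57390 + 1.15030 = 2.7242
n_f = 1/2.7242 = 0.3671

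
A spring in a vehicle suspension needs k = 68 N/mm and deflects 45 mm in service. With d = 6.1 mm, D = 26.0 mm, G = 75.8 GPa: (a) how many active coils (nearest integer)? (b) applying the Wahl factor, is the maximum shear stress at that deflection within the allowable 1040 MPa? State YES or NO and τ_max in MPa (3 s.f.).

(a) 11 coils; (b) NO, τ_max = 1220 MPa

N_a = Gd⁴/(8D³k) = (75.8×10³)(6.1⁴)/(8·26.0³·68) = 10.98 → N_a = 11
Actual rate k = Gd⁴/(8D³·11) = 67.856 N/mm
Working load F = kδ = 67.856·45 = 3053.5 N
C = 26.0/6.1 = 4.2623; K_W = (4C−1)/(4C−4)+0.615/C = 1.3742
τ_max = K_W·8FD/(πd³) = 1.3742·890.68 = 1224 MPa
τ_max > 1040 MPa → exceeds allowable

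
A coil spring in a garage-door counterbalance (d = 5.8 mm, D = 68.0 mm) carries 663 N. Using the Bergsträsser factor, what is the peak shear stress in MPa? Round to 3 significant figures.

Spring index C = D/d = 68.0/5.8 = 11.7241
K_B = (4C+2)/(4C−3) = 48.897/43.897 = 1.1139
τ₀ = 8FD/(πd³) = 8·663·68.0/(π·5.8³) = 360672/612.96 = 588.41 MPa
τ_max = K·τ₀ = 1.1139 × 588.41 = 655.43 MPa

655 MPa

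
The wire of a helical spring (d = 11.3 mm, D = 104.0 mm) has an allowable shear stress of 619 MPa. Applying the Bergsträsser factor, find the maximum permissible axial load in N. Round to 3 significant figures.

C = D/d = 104.0/11.3 = 9.2035
K_B = (4C+2)/(4C−3) = 38.814/33.814 = 1.1479
τ_max = K·8FD/(πd³) → F_max = τ_allow·πd³/(8DK)
F_max = 619·π·11.3³/(8·104.0·1.1479) = 2.8059e+06/955.03 = 2938.1 N

2940 N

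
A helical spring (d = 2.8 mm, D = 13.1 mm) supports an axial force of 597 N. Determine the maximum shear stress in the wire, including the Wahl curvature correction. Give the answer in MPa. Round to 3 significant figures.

Spring index C = D/d = 13.1/2.8 = 4.6786
K_W = (4C−1)/(4C−4) + 0.615/C = 17.714/14.714 + 0.1315 = 1.3353
τ₀ = 8FD/(πd³) = 8·597·13.1/(π·2.8³) = 62565.6/68.964 = 907.22 MPa
τ_max = K·τ₀ = 1.3353 × 907.22 = 1211.4 MPa

1210 MPa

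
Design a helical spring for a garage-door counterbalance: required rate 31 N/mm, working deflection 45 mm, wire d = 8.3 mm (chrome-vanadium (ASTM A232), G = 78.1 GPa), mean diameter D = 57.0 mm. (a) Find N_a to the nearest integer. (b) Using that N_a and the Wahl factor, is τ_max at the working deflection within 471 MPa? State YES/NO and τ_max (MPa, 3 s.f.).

(a) 8 coils; (b) YES, τ_max = 435 MPa

N_a = Gd⁴/(8D³k) = (78.1×10³)(8.3⁴)/(8·57.0³·31) = 8.07 → N_a = 8
Actual rate k = Gd⁴/(8D³·8) = 31.272 N/mm
Working load F = kδ = 31.272·45 = 1407.3 N
C = 57.0/8.3 = 6.8675; K_W = (4C−1)/(4C−4)+0.615/C = 1.2174
τ_max = K_W·8FD/(πd³) = 1.2174·357.23 = 434.89 MPa
τ_max ≤ 471 MPa → acceptable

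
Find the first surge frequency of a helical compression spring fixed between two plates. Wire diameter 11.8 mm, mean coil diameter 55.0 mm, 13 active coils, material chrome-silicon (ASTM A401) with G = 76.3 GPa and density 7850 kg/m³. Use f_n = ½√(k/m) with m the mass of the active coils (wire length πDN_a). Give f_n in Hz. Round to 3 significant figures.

k = Gd⁴/(8D³N_a) = (76.3×10³)(11.8⁴)/(8·55.0³·13) = 85.493 N/mm = 85493 N/m
Wire length L = πDN_a = π·55.0·13 = 2246.2 mm
m = ρ·(πd²/4)·L = 7850 × 109.36×10⁻⁶ m² × 2.2462 m = 1.9283 kg
f_n = ½√(k/m) = 0.5·√(85493/1.9283) = 0.5·√(44336) = 105.28 Hz

105 Hz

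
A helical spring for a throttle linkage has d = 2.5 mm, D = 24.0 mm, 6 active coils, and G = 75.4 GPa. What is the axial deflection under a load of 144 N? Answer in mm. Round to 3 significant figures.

32.4 mm

k = Gd⁴/(8D³N_a) = (75.4×10³)(2.5⁴)/(8·24.0³·6) = 4.4387 N/mm
δ = F/k = 144 / 4.4387 = 32.442 mm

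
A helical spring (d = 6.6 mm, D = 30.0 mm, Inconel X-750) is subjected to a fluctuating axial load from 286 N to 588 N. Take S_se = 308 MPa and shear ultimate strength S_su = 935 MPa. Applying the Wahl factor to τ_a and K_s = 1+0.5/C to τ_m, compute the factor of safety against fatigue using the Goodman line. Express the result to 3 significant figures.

3.19

C = D/d = 30.0/6.6 = 4.5455; K_W = (4C−1)/(4C−4)+0.615/C = 1.3468; K_s = 1+0.5/C = 1.1100
F_a = (F_max−F_min)/2 = 151 N; F_m = (F_max+F_min)/2 = 437 N
τ_a = K_W·8F_aD/(πd³) = 1.3468 × 40.124 = 54.041 MPa
τ_m = K_s·8F_mD/(πd³) = 1.1100 × 116.12 = 128.89 MPa
Goodman: 1/n_f = τ_a/S_se + τ_m/S_su = 54.041/308 + 128.89/935 = 0.17546 + 0.13785 = 0.31331
n_f = 1/0.31331 = 3.192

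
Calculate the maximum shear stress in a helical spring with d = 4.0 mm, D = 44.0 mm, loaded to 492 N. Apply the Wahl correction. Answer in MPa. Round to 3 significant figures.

974 MPa

Spring index C = D/d = 44.0/4.0 = 11.0000
K_W = (4C−1)/(4C−4) + 0.615/C = 43.000/40.000 + 0.0559 = 1.1309
τ₀ = 8FD/(πd³) = 8·492·44.0/(π·4.0³) = 173184/201.06 = 861.35 MPa
τ_max = K·τ₀ = 1.1309 × 861.35 = 974.1 MPa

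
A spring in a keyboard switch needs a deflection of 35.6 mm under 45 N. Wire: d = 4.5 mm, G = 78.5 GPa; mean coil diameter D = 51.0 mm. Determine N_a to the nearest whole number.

Required rate k = F/δ = 45/35.6 = 1.264 N/mm
N_a = Gd⁴/(8D³k) = (78.5×10³ × 4.5⁴)/(8 × 51.0³ × 1.264)
    = 3.21899e+07 / 1.34141e+06 = 24 → 24 coils

24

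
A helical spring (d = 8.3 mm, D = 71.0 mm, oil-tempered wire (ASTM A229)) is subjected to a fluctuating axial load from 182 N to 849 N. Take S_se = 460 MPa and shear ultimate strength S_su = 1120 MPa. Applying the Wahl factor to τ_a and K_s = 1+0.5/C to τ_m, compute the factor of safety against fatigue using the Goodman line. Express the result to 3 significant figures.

2.37

C = D/d = 71.0/8.3 = 8.5542; K_W = (4C−1)/(4C−4)+0.615/C = 1.1712; K_s = 1+0.5/C = 1.0585
F_a = (F_max−F_min)/2 = 333.5 N; F_m = (F_max+F_min)/2 = 515.5 N
τ_a = K_W·8F_aD/(πd³) = 1.1712 × 105.45 = 123.5 MPa
τ_m = K_s·8F_mD/(πd³) = 1.0585 × 163 = 172.53 MPa
Goodman: 1/n_f = τ_a/S_se + τ_m/S_su = 123.5/460 + 172.53/1120 = 0.26849 + 0.15404 = 0.42253
n_f = 1/0.42253 = 2.367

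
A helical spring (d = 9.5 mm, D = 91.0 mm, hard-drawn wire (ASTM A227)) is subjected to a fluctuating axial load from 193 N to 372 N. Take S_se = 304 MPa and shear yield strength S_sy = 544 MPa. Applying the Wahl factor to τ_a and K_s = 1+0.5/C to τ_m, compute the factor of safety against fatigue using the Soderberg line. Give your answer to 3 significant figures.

4.18

C = D/d = 91.0/9.5 = 9.5789; K_W = (4C−1)/(4C−4)+0.615/C = 1.1516; K_s = 1+0.5/C = 1.0522
F_a = (F_max−F_min)/2 = 89.5 N; F_m = (F_max+F_min)/2 = 282.5 N
τ_a = K_W·8F_aD/(πd³) = 1.1516 × 24.19 = 27.858 MPa
τ_m = K_s·8F_mD/(πd³) = 1.0522 × 76.354 = 80.339 MPa
Soderberg: 1/n_f = τ_a/S_se + τ_m/S_sy = 27.858/304 + 80.339/544 = 0.09164 + 0.14768 = 0.23932
n_f = 1/0.23932 = 4.179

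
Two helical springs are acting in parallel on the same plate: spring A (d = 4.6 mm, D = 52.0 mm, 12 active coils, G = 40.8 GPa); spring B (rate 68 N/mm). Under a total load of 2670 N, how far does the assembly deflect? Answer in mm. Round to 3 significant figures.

k_A = Gd⁴/(8D³N_a) = (40.8×10³)(4.6⁴)/(8·52.0³·12) = 1.3534 N/mm
Parallel: k_eq = 1.3534 + 68 = 69.353 N/mm
δ = F/k_eq = 2670/69.353 = 38.499 mm

38.5 mm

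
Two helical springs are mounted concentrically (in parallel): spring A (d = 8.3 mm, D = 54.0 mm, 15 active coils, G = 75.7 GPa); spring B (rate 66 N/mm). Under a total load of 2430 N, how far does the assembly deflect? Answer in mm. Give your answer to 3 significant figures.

28.6 mm

k_A = Gd⁴/(8D³N_a) = (75.7×10³)(8.3⁴)/(8·54.0³·15) = 19.013 N/mm
Parallel: k_eq = 19.013 + 66 = 85.013 N/mm
δ = F/k_eq = 2430/85.013 = 28.584 mm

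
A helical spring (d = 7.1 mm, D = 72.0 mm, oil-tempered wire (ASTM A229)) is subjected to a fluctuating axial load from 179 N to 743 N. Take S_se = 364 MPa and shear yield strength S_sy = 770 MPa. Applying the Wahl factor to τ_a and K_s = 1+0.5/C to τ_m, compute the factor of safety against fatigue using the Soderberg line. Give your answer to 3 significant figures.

1.29

C = D/d = 72.0/7.1 = 10.1408; K_W = (4C−1)/(4C−4)+0.615/C = 1.1427; K_s = 1+0.5/C = 1.0493
F_a = (F_max−F_min)/2 = 282 N; F_m = (F_max+F_min)/2 = 461 N
τ_a = K_W·8F_aD/(πd³) = 1.1427 × 144.46 = 165.07 MPa
τ_m = K_s·8F_mD/(πd³) = 1.0493 × 236.16 = 247.8 MPa
Soderberg: 1/n_f = τ_a/S_se + τ_m/S_sy = 165.07/364 + 247.8/770 = 0.45350 + 0.32182 = 0.77532
n_f = 1/0.77532 = 1.29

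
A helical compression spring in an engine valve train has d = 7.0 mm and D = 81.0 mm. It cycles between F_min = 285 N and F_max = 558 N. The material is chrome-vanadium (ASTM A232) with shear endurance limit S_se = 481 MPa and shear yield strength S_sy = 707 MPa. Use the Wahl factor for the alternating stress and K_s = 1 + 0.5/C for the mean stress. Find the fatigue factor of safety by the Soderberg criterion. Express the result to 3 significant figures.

1.77

C = D/d = 81.0/7.0 = 11.5714; K_W = (4C−1)/(4C−4)+0.615/C = 1.1241; K_s = 1+0.5/C = 1.0432
F_a = (F_max−F_min)/2 = 136.5 N; F_m = (F_max+F_min)/2 = 421.5 N
τ_a = K_W·8F_aD/(πd³) = 1.1241 × 82.085 = 92.271 MPa
τ_m = K_s·8F_mD/(πd³) = 1.0432 × 253.47 = 264.42 MPa
Soderberg: 1/n_f = τ_a/S_se + τ_m/S_sy = 92.271/481 + 264.42/707 = 0.19183 + 0.37401 = 0.56584
n_f = 1/0.56584 = 1.767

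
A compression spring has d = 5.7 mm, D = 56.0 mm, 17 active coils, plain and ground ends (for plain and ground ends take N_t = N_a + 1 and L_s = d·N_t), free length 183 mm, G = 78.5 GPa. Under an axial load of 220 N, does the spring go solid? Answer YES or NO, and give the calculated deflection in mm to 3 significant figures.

k = Gd⁴/(8D³N_a) = (78.5×10³)(5.7⁴)/(8·56.0³·17) = 3.4695 N/mm
N_t = 18; L_s = 5.7·18 = 102.6 mm; δ_solid = L₀ − L_s = 183 − 102.6 = 80.4 mm
δ = F/k = 220/3.4695 = 63.41 mm
δ < δ_solid → spring does not go solid

NO, δ = 63.4 mm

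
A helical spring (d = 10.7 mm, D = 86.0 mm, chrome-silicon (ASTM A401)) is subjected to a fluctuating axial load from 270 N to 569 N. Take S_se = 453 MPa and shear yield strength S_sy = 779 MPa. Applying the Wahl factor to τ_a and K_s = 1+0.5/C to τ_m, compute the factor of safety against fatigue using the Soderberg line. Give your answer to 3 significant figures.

C = D/d = 86.0/10.7 = 8.0374; K_W = (4C−1)/(4C−4)+0.615/C = 1.1831; K_s = 1+0.5/C = 1.0622
F_a = (F_max−F_min)/2 = 149.5 N; F_m = (F_max+F_min)/2 = 419.5 N
τ_a = K_W·8F_aD/(πd³) = 1.1831 × 26.726 = 31.619 MPa
τ_m = K_s·8F_mD/(πd³) = 1.0622 × 74.993 = 79.658 MPa
Soderberg: 1/n_f = τ_a/S_se + τ_m/S_sy = 31.619/453 + 79.658/779 = 0.06980 + 0.10226 = 0.17206
n_f = 1/0.17206 = 5.812

5.81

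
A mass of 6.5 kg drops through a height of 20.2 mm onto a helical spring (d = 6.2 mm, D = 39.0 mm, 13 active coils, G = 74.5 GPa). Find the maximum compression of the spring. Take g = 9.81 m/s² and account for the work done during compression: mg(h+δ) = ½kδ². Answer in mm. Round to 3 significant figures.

16.1 mm

k = Gd⁴/(8D³N_a) = (74.5×10³)(6.2⁴)/(8·39.0³·13) = 17.844 N/mm
W = mg = 6.5 × 9.81 = 63.765 N
½kδ² − Wδ − Wh = 0 → δ = (W + √(W² + 2kWh))/k
δ = (63.765 + √(4066 + 45968.4))/17.844 = (63.765 + 223.68)/17.844 = 16.109 mm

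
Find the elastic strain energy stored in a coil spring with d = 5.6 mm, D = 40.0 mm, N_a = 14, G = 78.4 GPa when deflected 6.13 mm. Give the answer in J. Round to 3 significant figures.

0.202 J

k = Gd⁴/(8D³N_a) = (78.4×10³)(5.6⁴)/(8·40.0³·14) = 10.756 N/mm
U = ½kδ² = 0.5 × 10.756 × 6.13² = 202.1 N·mm = 0.2021 J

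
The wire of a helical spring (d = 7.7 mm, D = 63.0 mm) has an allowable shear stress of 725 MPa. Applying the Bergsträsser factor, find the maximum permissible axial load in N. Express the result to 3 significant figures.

C = D/d = 63.0/7.7 = 8.1818
K_B = (4C+2)/(4C−3) = 34.727/29.727 = 1.1682
τ_max = K·8FD/(πd³) → F_max = τ_allow·πd³/(8DK)
F_max = 725·π·7.7³/(8·63.0·1.1682) = 1.0398e+06/588.77 = 1766.1 N

1770 N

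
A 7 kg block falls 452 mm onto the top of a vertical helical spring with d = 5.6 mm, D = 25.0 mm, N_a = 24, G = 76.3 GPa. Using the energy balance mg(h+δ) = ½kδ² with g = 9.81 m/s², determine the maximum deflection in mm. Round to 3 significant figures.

k = Gd⁴/(8D³N_a) = (76.3×10³)(5.6⁴)/(8·25.0³·24) = 25.012 N/mm
W = mg = 7 × 9.81 = 68.67 N
½kδ² − Wδ − Wh = 0 → δ = (W + √(W² + 2kWh))/k
δ = (68.67 + √(4715.6 + 1.55271e+06))/25.012 = (68.67 + 1248)/25.012 = 52.639 mm

52.6 mm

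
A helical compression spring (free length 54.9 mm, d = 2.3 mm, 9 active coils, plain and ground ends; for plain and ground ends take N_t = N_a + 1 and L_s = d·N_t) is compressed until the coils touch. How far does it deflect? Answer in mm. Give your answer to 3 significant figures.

31.9 mm

N_t = 10; L_s = 2.3·10 = 23 mm
δ_solid = L₀ − L_s = 54.9 − 23 = 31.9 mm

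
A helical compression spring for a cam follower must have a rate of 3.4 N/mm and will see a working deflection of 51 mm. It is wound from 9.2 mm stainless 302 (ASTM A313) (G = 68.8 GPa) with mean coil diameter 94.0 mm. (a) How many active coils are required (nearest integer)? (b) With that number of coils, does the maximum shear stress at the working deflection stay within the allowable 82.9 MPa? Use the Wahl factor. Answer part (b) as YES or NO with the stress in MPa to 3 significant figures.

N_a = Gd⁴/(8D³k) = (68.8×10³)(9.2⁴)/(8·94.0³·3.4) = 21.82 → N_a = 22
Actual rate k = Gd⁴/(8D³·22) = 3.3717 N/mm
Working load F = kδ = 3.3717·51 = 171.95 N
C = 94.0/9.2 = 10.2174; K_W = (4C−1)/(4C−4)+0.615/C = 1.1416
τ_max = K_W·8FD/(πd³) = 1.1416·52.859 = 60.342 MPa
τ_max ≤ 82.9 MPa → acceptable

(a) 22 coils; (b) YES, τ_max = 60.3 MPa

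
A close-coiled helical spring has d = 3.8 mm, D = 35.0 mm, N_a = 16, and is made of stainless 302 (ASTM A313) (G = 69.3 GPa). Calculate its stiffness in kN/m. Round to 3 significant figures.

2.63 kN/m

k = Gd⁴/(8D³N_a) = (69.3×10³ × 3.8⁴) / (8 × 35.0³ × 16)
  = 1.445e+07 / 5.488e+06 = 2.633 N/mm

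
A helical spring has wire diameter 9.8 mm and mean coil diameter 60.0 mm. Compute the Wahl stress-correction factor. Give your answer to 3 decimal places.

C = D/d = 60.0/9.8 = 6.1224
K_W = (4C−1)/(4C−4) + 0.615/C = 23.490/20.490 + 0.1004 = 1.2469

1.247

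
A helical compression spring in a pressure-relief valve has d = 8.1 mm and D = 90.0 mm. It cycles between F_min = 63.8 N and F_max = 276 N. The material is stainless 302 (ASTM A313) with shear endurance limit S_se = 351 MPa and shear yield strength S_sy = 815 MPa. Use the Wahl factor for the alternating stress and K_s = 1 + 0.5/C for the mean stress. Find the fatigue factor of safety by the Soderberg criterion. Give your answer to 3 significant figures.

C = D/d = 90.0/8.1 = 11.1111; K_W = (4C−1)/(4C−4)+0.615/C = 1.1295; K_s = 1+0.5/C = 1.0450
F_a = (F_max−F_min)/2 = 106.1 N; F_m = (F_max+F_min)/2 = 169.9 N
τ_a = K_W·8F_aD/(πd³) = 1.1295 × 45.755 = 51.682 MPa
τ_m = K_s·8F_mD/(πd³) = 1.0450 × 73.269 = 76.566 MPa
Soderberg: 1/n_f = τ_a/S_se + τ_m/S_sy = 51.682/351 + 76.566/815 = 0.14724 + 0.09395 = 0.24119
n_f = 1/0.24119 = 4.146

4.15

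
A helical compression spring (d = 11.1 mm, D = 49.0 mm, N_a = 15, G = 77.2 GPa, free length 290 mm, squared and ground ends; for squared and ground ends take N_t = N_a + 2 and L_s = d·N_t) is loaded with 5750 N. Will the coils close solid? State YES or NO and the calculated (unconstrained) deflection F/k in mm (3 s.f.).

k = Gd⁴/(8D³N_a) = (77.2×10³)(11.1⁴)/(8·49.0³·15) = 83.012 N/mm
N_t = 17; L_s = 11.1·17 = 188.7 mm; δ_solid = L₀ − L_s = 290 − 188.7 = 101.3 mm
δ = F/k = 5750/83.012 = 69.267 mm
δ < δ_solid → spring does not go solid

NO, δ = 69.3 mm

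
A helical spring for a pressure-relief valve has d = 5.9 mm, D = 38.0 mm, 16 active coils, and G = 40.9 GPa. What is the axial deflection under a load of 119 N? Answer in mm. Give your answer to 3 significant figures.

k = Gd⁴/(8D³N_a) = (40.9×10³)(5.9⁴)/(8·38.0³·16) = 7.0562 N/mm
δ = F/k = 119 / 7.0562 = 16.865 mm

16.9 mm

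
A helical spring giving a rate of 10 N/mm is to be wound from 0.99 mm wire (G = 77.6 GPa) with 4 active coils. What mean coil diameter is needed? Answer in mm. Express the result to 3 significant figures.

D = (Gd⁴/(8N_a·k))^(1/3) = (77.6×10³·0.99⁴/(8·4·10))^(1/3)
  = (232.945)^(1/3) = 6.1530 mm

6.15 mm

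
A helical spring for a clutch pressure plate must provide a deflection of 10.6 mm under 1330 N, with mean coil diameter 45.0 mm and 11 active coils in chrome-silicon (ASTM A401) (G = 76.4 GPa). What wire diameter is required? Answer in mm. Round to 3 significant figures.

10.7 mm

Required rate k = F/δ = 1330/10.6 = 125.47 N/mm
d = (8D³N_a·k / G)^(1/4) = (8·45.0³·11·125.47 / (76.4×10³))^0.25
  = (13170)^0.25 = 10.7126 mm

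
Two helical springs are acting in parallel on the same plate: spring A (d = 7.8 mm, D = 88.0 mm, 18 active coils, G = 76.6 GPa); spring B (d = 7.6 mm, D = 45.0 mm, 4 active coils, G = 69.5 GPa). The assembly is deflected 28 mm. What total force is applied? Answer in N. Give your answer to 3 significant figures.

k_A = Gd⁴/(8D³N_a) = (76.6×10³)(7.8⁴)/(8·88.0³·18) = 2.8893 N/mm
k_B = Gd⁴/(8D³N_a) = (69.5×10³)(7.6⁴)/(8·45.0³·4) = 79.515 N/mm
Parallel: k_eq = 2.8893 + 79.515 = 82.405 N/mm
F = k_eq·δ = 82.405·28 = 2307.3 N

2310 N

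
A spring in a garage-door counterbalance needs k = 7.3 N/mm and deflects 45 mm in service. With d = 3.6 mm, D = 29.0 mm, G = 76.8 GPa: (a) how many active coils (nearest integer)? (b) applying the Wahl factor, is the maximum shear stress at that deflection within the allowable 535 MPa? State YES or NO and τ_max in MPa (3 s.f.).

N_a = Gd⁴/(8D³k) = (76.8×10³)(3.6⁴)/(8·29.0³·7.3) = 9.057 → N_a = 9
Actual rate k = Gd⁴/(8D³·9) = 7.3459 N/mm
Working load F = kδ = 7.3459·45 = 330.57 N
C = 29.0/3.6 = 8.0556; K_W = (4C−1)/(4C−4)+0.615/C = 1.1826
τ_max = K_W·8FD/(πd³) = 1.1826·523.22 = 618.79 MPa
τ_max > 535 MPa → exceeds allowable

(a) 9 coils; (b) NO, τ_max = 619 MPa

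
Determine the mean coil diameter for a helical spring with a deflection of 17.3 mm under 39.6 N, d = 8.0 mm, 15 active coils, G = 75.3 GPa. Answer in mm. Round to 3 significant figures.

104 mm

Required rate k = F/δ = 39.6/17.3 = 2.289 N/mm
D = (Gd⁴/(8N_a·k))^(1/3) = (75.3×10³·8.0⁴/(8·15·2.289))^(1/3)
  = (1.12286e+06)^(1/3) = 103.9381 mm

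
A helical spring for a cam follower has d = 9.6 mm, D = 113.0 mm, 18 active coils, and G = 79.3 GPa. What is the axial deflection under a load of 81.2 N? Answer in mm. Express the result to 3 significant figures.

25.0 mm

k = Gd⁴/(8D³N_a) = (79.3×10³)(9.6⁴)/(8·113.0³·18) = 3.2416 N/mm
δ = F/k = 81.2 / 3.2416 = 25.049 mm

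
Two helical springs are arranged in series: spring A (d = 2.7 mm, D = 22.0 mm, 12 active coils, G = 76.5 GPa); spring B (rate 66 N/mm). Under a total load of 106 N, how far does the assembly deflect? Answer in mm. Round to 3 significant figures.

k_A = Gd⁴/(8D³N_a) = (76.5×10³)(2.7⁴)/(8·22.0³·12) = 3.9772 N/mm
Series: 1/k_eq = 1/3.9772 + 1/66 = 0.26658; k_eq = 3.7512 N/mm
δ = F/k_eq = 106/3.7512 = 28.258 mm

28.3 mm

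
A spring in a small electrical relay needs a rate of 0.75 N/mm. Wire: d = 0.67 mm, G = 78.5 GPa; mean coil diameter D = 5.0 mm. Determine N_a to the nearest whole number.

21

N_a = Gd⁴/(8D³k) = (78.5×10³ × 0.67⁴)/(8 × 5.0³ × 0.75)
    = 15818.6 / 750 = 21.09 → 21 coils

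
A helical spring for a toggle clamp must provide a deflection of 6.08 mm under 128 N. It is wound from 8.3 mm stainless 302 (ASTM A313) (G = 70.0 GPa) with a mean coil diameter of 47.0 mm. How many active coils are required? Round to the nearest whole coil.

19

Required rate k = F/δ = 128/6.08 = 21.053 N/mm
N_a = Gd⁴/(8D³k) = (70.0×10³ × 8.3⁴)/(8 × 47.0³ × 21.053)
    = 3.32208e+08 / 1.7486e+07 = 19 → 19 coils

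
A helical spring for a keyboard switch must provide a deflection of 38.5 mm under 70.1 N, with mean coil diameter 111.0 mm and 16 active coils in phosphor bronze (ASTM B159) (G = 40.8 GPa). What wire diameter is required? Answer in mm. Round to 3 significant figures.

Required rate k = F/δ = 70.1/38.5 = 1.8208 N/mm
d = (8D³N_a·k / G)^(1/4) = (8·111.0³·16·1.8208 / (40.8×10³))^0.25
  = (7812.2)^0.25 = 9.4014 mm

9.40 mm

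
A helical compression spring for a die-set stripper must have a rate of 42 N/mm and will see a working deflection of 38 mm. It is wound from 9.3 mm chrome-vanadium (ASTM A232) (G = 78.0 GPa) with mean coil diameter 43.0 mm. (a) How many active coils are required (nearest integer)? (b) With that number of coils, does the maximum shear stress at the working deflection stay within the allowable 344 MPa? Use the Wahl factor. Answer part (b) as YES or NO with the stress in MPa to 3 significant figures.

(a) 22 coils; (b) YES, τ_max = 289 MPa

N_a = Gd⁴/(8D³k) = (78.0×10³)(9.3⁴)/(8·43.0³·42) = 21.84 → N_a = 22
Actual rate k = Gd⁴/(8D³·22) = 41.697 N/mm
Working load F = kδ = 41.697·38 = 1584.5 N
C = 43.0/9.3 = 4.6237; K_W = (4C−1)/(4C−4)+0.615/C = 1.3400
τ_max = K_W·8FD/(πd³) = 1.3400·215.7 = 289.04 MPa
τ_max ≤ 344 MPa → acceptable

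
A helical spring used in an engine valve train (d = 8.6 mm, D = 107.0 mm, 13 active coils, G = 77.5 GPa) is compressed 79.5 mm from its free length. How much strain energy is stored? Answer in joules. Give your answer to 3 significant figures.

10.5 J

k = Gd⁴/(8D³N_a) = (77.5×10³)(8.6⁴)/(8·107.0³·13) = 3.3274 N/mm
U = ½kδ² = 0.5 × 3.3274 × 79.5² = 10515 N·mm = 10.515 J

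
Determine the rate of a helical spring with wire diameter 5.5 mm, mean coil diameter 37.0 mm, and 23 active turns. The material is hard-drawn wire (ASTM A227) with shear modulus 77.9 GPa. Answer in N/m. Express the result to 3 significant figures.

k = Gd⁴/(8D³N_a) = (77.9×10³ × 5.5⁴) / (8 × 37.0³ × 23)
  = 7.12834e+07 / 9.32015e+06 = 7.6483 N/mm = 7648.3 N/m

7650 N/m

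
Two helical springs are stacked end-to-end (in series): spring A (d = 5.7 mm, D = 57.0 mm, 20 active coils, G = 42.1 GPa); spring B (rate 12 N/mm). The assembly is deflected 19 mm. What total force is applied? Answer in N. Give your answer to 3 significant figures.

k_A = Gd⁴/(8D³N_a) = (42.1×10³)(5.7⁴)/(8·57.0³·20) = 1.4998 N/mm
Series: 1/k_eq = 1/1.4998 + 1/12 = 0.75008; k_eq = 1.3332 N/mm
F = k_eq·δ = 1.3332·19 = 25.331 N

25.3 N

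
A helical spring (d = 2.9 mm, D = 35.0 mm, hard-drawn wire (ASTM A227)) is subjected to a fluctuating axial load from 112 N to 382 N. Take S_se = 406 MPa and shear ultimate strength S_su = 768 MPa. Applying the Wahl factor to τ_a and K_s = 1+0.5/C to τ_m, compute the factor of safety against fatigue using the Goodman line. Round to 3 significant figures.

0.387

C = D/d = 35.0/2.9 = 12.0690; K_W = (4C−1)/(4C−4)+0.615/C = 1.1187; K_s = 1+0.5/C = 1.0414
F_a = (F_max−F_min)/2 = 135 N; F_m = (F_max+F_min)/2 = 247 N
τ_a = K_W·8F_aD/(πd³) = 1.1187 × 493.34 = 551.91 MPa
τ_m = K_s·8F_mD/(πd³) = 1.0414 × 902.63 = 940.03 MPa
Goodman: 1/n_f = τ_a/S_se + τ_m/S_su = 551.91/406 + 940.03/768 = 1.35938 + 1.22399 = 2.5834
n_f = 1/2.5834 = 0.3871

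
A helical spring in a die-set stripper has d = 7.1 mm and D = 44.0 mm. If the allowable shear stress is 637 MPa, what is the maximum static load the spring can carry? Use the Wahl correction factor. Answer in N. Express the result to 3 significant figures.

C = D/d = 44.0/7.1 = 6.1972
K_W = (4C−1)/(4C−4) + 0.615/C = 23.789/20.789 + 0.0992 = 1.2435
τ_max = K·8FD/(πd³) → F_max = τ_allow·πd³/(8DK)
F_max = 637·π·7.1³/(8·44.0·1.2435) = 7.1625e+05/437.73 = 1636.3 N

1640 N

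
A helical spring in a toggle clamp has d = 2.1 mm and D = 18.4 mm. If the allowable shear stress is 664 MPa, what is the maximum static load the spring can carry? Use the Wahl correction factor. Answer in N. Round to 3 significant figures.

112 N

C = D/d = 18.4/2.1 = 8.7619
K_W = (4C−1)/(4C−4) + 0.615/C = 34.048/31.048 + 0.0702 = 1.1668
τ_max = K·8FD/(πd³) → F_max = τ_allow·πd³/(8DK)
F_max = 664·π·2.1³/(8·18.4·1.1668) = 19319/171.76 = 112.48 N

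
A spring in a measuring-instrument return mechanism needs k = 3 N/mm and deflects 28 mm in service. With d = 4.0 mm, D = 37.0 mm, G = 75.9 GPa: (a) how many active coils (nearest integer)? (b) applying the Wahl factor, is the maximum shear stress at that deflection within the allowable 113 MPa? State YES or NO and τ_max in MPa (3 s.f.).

N_a = Gd⁴/(8D³k) = (75.9×10³)(4.0⁴)/(8·37.0³·3) = 15.98 → N_a = 16
Actual rate k = Gd⁴/(8D³·16) = 2.9969 N/mm
Working load F = kδ = 2.9969·28 = 83.912 N
C = 37.0/4.0 = 9.2500; K_W = (4C−1)/(4C−4)+0.615/C = 1.1574
τ_max = K_W·8FD/(πd³) = 1.1574·123.53 = 142.98 MPa
τ_max > 113 MPa → exceeds allowable

(a) 16 coils; (b) NO, τ_max = 143 MPa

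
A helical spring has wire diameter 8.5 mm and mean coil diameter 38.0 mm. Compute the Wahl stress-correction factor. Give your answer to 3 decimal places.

1.354

C = D/d = 38.0/8.5 = 4.4706
K_W = (4C−1)/(4C−4) + 0.615/C = 16.882/13.882 + 0.1376 = 1.3537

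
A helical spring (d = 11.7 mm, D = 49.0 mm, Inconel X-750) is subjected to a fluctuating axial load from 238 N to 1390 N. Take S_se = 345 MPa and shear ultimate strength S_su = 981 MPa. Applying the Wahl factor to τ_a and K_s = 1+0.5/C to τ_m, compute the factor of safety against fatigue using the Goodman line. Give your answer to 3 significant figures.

3.97

C = D/d = 49.0/11.7 = 4.1880; K_W = (4C−1)/(4C−4)+0.615/C = 1.3821; K_s = 1+0.5/C = 1.1194
F_a = (F_max−F_min)/2 = 576 N; F_m = (F_max+F_min)/2 = 814 N
τ_a = K_W·8F_aD/(πd³) = 1.3821 × 44.875 = 62.021 MPa
τ_m = K_s·8F_mD/(πd³) = 1.1194 × 63.417 = 70.988 MPa
Goodman: 1/n_f = τ_a/S_se + τ_m/S_su = 62.021/345 + 70.988/981 = 0.17977 + 0.07236 = 0.25213
n_f = 1/0.25213 = 3.966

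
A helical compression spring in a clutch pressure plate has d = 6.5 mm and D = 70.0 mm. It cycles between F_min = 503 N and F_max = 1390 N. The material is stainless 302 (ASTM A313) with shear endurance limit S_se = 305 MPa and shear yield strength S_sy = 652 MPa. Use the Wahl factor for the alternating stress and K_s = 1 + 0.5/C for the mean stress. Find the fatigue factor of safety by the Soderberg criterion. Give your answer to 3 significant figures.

0.486

C = D/d = 70.0/6.5 = 10.7692; K_W = (4C−1)/(4C−4)+0.615/C = 1.1339; K_s = 1+0.5/C = 1.0464
F_a = (F_max−F_min)/2 = 443.5 N; F_m = (F_max+F_min)/2 = 946.5 N
τ_a = K_W·8F_aD/(πd³) = 1.1339 × 287.87 = 326.41 MPa
τ_m = K_s·8F_mD/(πd³) = 1.0464 × 614.35 = 642.88 MPa
Soderberg: 1/n_f = τ_a/S_se + τ_m/S_sy = 326.41/305 + 642.88/652 = 1.07018 + 0.98601 = 2.0562
n_f = 1/2.0562 = 0.4863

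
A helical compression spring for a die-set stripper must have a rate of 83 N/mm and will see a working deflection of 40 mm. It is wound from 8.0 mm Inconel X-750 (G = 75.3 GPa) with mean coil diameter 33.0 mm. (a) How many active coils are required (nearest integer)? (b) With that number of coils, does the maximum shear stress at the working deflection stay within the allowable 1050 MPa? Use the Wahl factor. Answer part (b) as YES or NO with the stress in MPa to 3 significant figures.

N_a = Gd⁴/(8D³k) = (75.3×10³)(8.0⁴)/(8·33.0³·83) = 12.93 → N_a = 13
Actual rate k = Gd⁴/(8D³·13) = 82.524 N/mm
Working load F = kδ = 82.524·40 = 3301 N
C = 33.0/8.0 = 4.1250; K_W = (4C−1)/(4C−4)+0.615/C = 1.3891
τ_max = K_W·8FD/(πd³) = 1.3891·541.78 = 752.58 MPa
τ_max ≤ 1050 MPa → acceptable

(a) 13 coils; (b) YES, τ_max = 753 MPa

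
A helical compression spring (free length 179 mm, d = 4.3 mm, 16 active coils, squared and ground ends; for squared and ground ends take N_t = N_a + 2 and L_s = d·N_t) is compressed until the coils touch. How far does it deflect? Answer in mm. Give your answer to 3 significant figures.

N_t = 18; L_s = 4.3·18 = 77.4 mm
δ_solid = L₀ − L_s = 179 − 77.4 = 101.6 mm

102 mm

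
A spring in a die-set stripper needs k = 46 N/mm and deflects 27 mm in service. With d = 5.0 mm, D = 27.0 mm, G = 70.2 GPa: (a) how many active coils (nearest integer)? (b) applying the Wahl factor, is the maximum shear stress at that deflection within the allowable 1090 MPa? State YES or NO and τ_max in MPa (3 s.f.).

(a) 6 coils; (b) YES, τ_max = 886 MPa

N_a = Gd⁴/(8D³k) = (70.2×10³)(5.0⁴)/(8·27.0³·46) = 6.057 → N_a = 6
Actual rate k = Gd⁴/(8D³·6) = 46.439 N/mm
Working load F = kδ = 46.439·27 = 1253.9 N
C = 27.0/5.0 = 5.4000; K_W = (4C−1)/(4C−4)+0.615/C = 1.2843
τ_max = K_W·8FD/(πd³) = 1.2843·689.67 = 885.77 MPa
τ_max ≤ 1090 MPa → acceptable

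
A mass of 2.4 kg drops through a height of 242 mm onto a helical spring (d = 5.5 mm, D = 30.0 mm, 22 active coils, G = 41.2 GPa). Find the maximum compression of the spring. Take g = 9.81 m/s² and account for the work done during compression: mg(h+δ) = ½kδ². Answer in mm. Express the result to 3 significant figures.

41.0 mm

k = Gd⁴/(8D³N_a) = (41.2×10³)(5.5⁴)/(8·30.0³·22) = 7.9336 N/mm
W = mg = 2.4 × 9.81 = 23.544 N
½kδ² − Wδ − Wh = 0 → δ = (W + √(W² + 2kWh))/k
δ = (23.544 + √(554.32 + 90406))/7.9336 = (23.544 + 301.6)/7.9336 = 40.983 mm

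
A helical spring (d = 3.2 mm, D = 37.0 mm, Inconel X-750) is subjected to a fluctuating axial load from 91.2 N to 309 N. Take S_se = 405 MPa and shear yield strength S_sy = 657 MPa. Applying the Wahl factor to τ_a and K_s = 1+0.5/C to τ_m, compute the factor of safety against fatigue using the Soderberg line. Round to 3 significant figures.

C = D/d = 37.0/3.2 = 11.5625; K_W = (4C−1)/(4C−4)+0.615/C = 1.1242; K_s = 1+0.5/C = 1.0432
F_a = (F_max−F_min)/2 = 108.9 N; F_m = (F_max+F_min)/2 = 200.1 N
τ_a = K_W·8F_aD/(πd³) = 1.1242 × 313.13 = 352.02 MPa
τ_m = K_s·8F_mD/(πd³) = 1.0432 × 575.36 = 600.24 MPa
Soderberg: 1/n_f = τ_a/S_se + τ_m/S_sy = 352.02/405 + 600.24/657 = 0.86917 + 0.91361 = 1.7828
n_f = 1/1.7828 = 0.5609

0.561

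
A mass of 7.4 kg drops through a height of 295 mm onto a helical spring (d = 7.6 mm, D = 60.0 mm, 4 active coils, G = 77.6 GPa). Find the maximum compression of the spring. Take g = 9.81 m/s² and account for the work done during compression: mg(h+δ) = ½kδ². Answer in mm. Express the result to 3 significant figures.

k = Gd⁴/(8D³N_a) = (77.6×10³)(7.6⁴)/(8·60.0³·4) = 37.455 N/mm
W = mg = 7.4 × 9.81 = 72.594 N
½kδ² − Wδ − Wh = 0 → δ = (W + √(W² + 2kWh))/k
δ = (72.594 + √(5269.9 + 1.60422e+06))/37.455 = (72.594 + 1268.7)/37.455 = 35.809 mm

35.8 mm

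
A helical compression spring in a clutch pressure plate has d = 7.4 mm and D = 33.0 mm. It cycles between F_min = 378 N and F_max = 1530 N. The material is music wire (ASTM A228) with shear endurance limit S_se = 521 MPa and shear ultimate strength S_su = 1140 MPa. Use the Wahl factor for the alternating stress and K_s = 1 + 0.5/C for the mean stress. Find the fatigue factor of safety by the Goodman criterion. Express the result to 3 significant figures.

C = D/d = 33.0/7.4 = 4.4595; K_W = (4C−1)/(4C−4)+0.615/C = 1.3547; K_s = 1+0.5/C = 1.1121
F_a = (F_max−F_min)/2 = 576 N; F_m = (F_max+F_min)/2 = 954 N
τ_a = K_W·8F_aD/(πd³) = 1.3547 × 119.45 = 161.82 MPa
τ_m = K_s·8F_mD/(πd³) = 1.1121 × 197.84 = 220.02 MPa
Goodman: 1/n_f = τ_a/S_se + τ_m/S_su = 161.82/521 + 220.02/1140 = 0.31059 + 0.19300 = 0.50359
n_f = 1/0.50359 = 1.986

1.99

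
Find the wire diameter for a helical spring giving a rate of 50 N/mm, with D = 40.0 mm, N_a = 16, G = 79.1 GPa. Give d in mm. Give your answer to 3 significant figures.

8.48 mm

d = (8D³N_a·k / G)^(1/4) = (8·40.0³·16·50 / (79.1×10³))^0.25
  = (5178.3)^0.25 = 8.4829 mm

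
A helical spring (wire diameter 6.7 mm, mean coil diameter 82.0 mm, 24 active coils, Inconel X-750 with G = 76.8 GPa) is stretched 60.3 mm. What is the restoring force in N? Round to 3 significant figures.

k = Gd⁴/(8D³N_a) = (76.8×10³)(6.7⁴)/(8·82.0³·24) = 1.4619 N/mm
F = k·δ = 1.4619 × 60.3 = 88.153 N

88.2 N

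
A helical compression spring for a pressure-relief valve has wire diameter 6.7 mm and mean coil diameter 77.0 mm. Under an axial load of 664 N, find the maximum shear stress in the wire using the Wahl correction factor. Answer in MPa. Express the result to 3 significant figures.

487 MPa

Spring index C = D/d = 77.0/6.7 = 11.4925
K_W = (4C−1)/(4C−4) + 0.615/C = 44.970/41.970 + 0.0535 = 1.1250
τ₀ = 8FD/(πd³) = 8·664·77.0/(π·6.7³) = 409024/944.87 = 432.89 MPa
τ_max = K·τ₀ = 1.1250 × 432.89 = 486.99 MPa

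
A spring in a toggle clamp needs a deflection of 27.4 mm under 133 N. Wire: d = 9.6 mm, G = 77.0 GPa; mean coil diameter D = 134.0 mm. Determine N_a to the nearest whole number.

7

Required rate k = F/δ = 133/27.4 = 4.854 N/mm
N_a = Gd⁴/(8D³k) = (77.0×10³ × 9.6⁴)/(8 × 134.0³ × 4.854)
    = 6.53997e+08 / 9.34341e+07 = 7 → 7 coils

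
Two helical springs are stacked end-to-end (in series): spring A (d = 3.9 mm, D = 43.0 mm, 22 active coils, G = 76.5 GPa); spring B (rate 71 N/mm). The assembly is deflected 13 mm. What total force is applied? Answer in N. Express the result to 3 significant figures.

16.2 N

k_A = Gd⁴/(8D³N_a) = (76.5×10³)(3.9⁴)/(8·43.0³·22) = 1.2647 N/mm
Series: 1/k_eq = 1/1.2647 + 1/71 = 0.80476; k_eq = 1.2426 N/mm
F = k_eq·δ = 1.2426·13 = 16.154 N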